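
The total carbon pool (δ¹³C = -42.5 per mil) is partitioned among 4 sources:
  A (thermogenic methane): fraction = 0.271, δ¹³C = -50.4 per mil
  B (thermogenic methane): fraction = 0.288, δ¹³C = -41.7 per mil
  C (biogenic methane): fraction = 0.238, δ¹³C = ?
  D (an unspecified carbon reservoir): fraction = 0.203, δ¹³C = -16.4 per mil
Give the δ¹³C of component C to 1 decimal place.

-56.7 per mil

Isotope mass balance: δ_bulk = Σ fᵢ·δᵢ.
-42.5 = 0.271×(-50.4) + 0.288×(-41.7) + 0.238×δ_C + 0.203×(-16.4)
0.238·δ_C = -42.5 − (-28.997) = -13.503
δ_C = -13.503 / 0.238 = -56.73 per mil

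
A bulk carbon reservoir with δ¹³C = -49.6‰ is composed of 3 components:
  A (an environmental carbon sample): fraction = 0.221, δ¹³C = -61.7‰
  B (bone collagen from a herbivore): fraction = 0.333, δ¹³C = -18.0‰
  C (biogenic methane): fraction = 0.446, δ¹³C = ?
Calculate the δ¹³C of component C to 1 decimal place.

Isotope mass balance: δ_bulk = Σ fᵢ·δᵢ.
-49.6 = 0.221×(-61.7) + 0.333×(-18.0) + 0.446×δ_C
0.446·δ_C = -49.6 − (-19.630) = -29.970
δ_C = -29.970 / 0.446 = -67.20‰

-67.2‰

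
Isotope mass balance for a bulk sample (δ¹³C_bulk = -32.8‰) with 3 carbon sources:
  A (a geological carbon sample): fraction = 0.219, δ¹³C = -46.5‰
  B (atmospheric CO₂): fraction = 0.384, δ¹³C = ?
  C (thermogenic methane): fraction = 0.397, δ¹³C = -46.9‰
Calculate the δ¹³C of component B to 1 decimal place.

-10.4‰

Isotope mass balance: δ_bulk = Σ fᵢ·δᵢ.
-32.8 = 0.219×(-46.5) + 0.384×δ_B + 0.397×(-46.9)
0.384·δ_B = -32.8 − (-28.803) = -3.997
δ_B = -3.997 / 0.384 = -10.41‰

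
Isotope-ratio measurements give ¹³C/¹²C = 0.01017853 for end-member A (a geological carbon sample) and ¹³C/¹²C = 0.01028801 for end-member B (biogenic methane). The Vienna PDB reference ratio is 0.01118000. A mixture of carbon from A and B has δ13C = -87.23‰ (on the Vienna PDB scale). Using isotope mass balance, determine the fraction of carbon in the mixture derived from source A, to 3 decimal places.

0.760

δ_A = (0.01017853/0.01118000 − 1)×1000 = (0.910423 − 1)×1000 = -89.577‰
δ_B = (0.01028801/0.01118000 − 1)×1000 = (0.920216 − 1)×1000 = -79.784‰
f_A = (δ_mix − δ_B)/(δ_A − δ_B) = (-87.23 − (-79.784))/(-89.577 − (-79.784))
f_A = -7.446 / -9.792 = 0.7603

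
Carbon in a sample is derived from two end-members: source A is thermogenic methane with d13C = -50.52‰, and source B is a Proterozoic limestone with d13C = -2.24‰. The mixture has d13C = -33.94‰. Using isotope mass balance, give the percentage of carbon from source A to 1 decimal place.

δ_mix = f_A·δ_A + (1 − f_A)·δ_B  ⇒  f_A = (δ_mix − δ_B)/(δ_A − δ_B)
f_A = (-33.94 − (-2.24)) / (-50.52 − (-2.24))
f_A = -31.70 / -48.28 = 0.6566

65.7%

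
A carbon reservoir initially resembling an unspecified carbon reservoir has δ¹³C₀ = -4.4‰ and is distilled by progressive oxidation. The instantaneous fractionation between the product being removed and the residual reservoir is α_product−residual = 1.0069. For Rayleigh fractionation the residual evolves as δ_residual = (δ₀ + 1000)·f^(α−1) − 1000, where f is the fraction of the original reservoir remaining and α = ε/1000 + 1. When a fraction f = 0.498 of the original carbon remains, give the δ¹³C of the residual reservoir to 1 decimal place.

-9.2‰

Rayleigh residual: δ_res = (δ₀ + 1000)·f^(α−1) − 1000
α − 1 = 0.00690
f^(α−1) = 0.498^(0.00690) = 0.995201
δ_res = (-4.4 + 1000) × 0.995201 − 1000 = 990.822 − 1000 = -9.18‰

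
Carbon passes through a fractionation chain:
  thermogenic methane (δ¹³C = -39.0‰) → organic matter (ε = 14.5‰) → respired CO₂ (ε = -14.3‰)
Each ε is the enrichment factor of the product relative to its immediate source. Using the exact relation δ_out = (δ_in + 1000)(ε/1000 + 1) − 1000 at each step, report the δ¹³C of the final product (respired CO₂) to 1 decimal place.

step 1: δ = (-39.00 + 1000)·(14.5/1000 + 1) − 1000 = -25.07‰
step 2: δ = (-25.07 + 1000)·(-14.3/1000 + 1) − 1000 = -39.01‰

-39.0‰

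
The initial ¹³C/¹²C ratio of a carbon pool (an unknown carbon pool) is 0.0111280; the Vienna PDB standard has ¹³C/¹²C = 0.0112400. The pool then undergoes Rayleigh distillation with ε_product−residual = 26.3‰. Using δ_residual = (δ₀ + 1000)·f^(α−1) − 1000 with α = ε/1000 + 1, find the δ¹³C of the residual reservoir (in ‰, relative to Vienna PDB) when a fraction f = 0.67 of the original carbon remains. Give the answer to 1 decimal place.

-20.3‰

δ₀ = (0.0111280/0.0112400 − 1)×1000 = (0.990036 − 1)×1000 = -9.964‰
α − 1 = ε/1000 = 0.0263
f^(α−1) = 0.67^(0.0263) = 0.989523
δ_res = (-9.964 + 1000) × 0.989523 − 1000 = 979.663 − 1000 = -20.34‰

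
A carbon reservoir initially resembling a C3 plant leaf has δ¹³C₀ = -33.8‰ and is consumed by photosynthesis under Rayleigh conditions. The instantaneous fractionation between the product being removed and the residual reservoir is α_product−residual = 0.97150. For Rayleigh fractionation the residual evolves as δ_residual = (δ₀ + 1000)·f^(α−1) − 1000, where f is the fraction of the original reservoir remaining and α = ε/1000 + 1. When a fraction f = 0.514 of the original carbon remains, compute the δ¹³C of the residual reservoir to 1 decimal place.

Rayleigh residual: δ_res = (δ₀ + 1000)·f^(α−1) − 1000
α − 1 = -0.02850
f^(α−1) = 0.514^(-0.02850) = 1.019149
δ_res = (-33.8 + 1000) × 1.019149 − 1000 = 984.701 − 1000 = -15.30‰

-15.3‰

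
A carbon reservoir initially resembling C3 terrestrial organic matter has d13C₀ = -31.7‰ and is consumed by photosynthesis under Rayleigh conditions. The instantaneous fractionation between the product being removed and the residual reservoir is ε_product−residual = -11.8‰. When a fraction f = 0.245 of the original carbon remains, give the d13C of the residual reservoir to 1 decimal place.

-15.5‰

Rayleigh residual: δ_res = (δ₀ + 1000)·f^(α−1) − 1000
α = ε/1000 + 1 = 0.98820, so α − 1 = -0.01180
f^(α−1) = 0.245^(-0.01180) = 1.016735
δ_res = (-31.7 + 1000) × 1.016735 − 1000 = 984.505 − 1000 = -15.50‰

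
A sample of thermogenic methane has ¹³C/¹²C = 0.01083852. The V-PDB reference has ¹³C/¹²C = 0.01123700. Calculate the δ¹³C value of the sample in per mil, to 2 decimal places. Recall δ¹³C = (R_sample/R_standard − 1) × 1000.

δ¹³C = (R_sample / R_standard − 1) × 1000
R_sample / R_standard = 0.01083852 / 0.01123700 = 0.964539
δ¹³C = (0.964539 − 1) × 1000 = -35.461 per mil

-35.46 per mil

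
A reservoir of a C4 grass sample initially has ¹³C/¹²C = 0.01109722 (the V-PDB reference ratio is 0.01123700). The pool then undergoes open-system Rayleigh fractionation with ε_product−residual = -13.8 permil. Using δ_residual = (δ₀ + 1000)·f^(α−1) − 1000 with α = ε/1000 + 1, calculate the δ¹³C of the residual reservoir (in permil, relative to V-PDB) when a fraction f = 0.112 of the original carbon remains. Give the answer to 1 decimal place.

δ₀ = (0.01109722/0.01123700 − 1)×1000 = (0.987561 − 1)×1000 = -12.439 permil
α − 1 = ε/1000 = -0.0138
f^(α−1) = 0.112^(-0.0138) = 1.030673
δ_res = (-12.439 + 1000) × 1.030673 − 1000 = 1017.852 − 1000 = 17.85 permil

17.9 permil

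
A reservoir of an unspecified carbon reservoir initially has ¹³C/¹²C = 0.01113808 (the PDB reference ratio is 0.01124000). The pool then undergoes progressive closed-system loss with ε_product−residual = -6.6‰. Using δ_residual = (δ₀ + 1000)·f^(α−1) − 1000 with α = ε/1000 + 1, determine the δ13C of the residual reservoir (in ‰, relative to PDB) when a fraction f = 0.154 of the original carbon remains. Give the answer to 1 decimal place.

3.2‰

δ₀ = (0.01113808/0.01124000 − 1)×1000 = (0.990932 − 1)×1000 = -9.068‰
α − 1 = ε/1000 = -0.0066
f^(α−1) = 0.154^(-0.0066) = 1.012424
δ_res = (-9.068 + 1000) × 1.012424 − 1000 = 1003.244 − 1000 = 3.24‰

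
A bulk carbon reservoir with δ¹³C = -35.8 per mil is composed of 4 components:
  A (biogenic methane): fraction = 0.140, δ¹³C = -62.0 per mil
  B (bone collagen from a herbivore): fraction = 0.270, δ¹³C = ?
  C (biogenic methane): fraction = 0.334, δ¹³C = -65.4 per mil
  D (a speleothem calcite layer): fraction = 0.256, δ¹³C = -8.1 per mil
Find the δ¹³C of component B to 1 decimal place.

Isotope mass balance: δ_bulk = Σ fᵢ·δᵢ.
-35.8 = 0.140×(-62.0) + 0.270×δ_B + 0.334×(-65.4) + 0.256×(-8.1)
0.270·δ_B = -35.8 − (-32.597) = -3.203
δ_B = -3.203 / 0.270 = -11.86 per mil

-11.9 per mil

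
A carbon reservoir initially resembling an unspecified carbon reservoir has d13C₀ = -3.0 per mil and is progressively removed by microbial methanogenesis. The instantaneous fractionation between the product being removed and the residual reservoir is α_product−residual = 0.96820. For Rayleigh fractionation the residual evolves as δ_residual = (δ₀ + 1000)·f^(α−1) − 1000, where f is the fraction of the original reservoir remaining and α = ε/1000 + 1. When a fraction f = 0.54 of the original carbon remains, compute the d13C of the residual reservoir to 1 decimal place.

Rayleigh residual: δ_res = (δ₀ + 1000)·f^(α−1) − 1000
α − 1 = -0.03180
f^(α−1) = 0.54^(-0.03180) = 1.019788
δ_res = (-3.0 + 1000) × 1.019788 − 1000 = 1016.729 − 1000 = 16.73 per mil

16.7 per mil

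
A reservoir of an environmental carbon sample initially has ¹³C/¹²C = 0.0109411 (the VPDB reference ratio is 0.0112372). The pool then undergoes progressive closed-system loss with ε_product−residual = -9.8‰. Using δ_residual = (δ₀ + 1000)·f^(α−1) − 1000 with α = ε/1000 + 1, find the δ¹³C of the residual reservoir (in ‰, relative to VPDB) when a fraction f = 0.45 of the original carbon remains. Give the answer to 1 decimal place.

δ₀ = (0.0109411/0.0112372 − 1)×1000 = (0.973650 − 1)×1000 = -26.350‰
α − 1 = ε/1000 = -0.0098
f^(α−1) = 0.45^(-0.0098) = 1.007856
δ_res = (-26.350 + 1000) × 1.007856 − 1000 = 981.299 − 1000 = -18.70‰

-18.7‰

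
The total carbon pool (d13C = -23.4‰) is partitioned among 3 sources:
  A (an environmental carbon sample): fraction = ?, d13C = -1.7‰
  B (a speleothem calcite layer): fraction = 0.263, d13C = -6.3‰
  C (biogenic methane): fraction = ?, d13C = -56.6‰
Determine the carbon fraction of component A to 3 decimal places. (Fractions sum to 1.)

0.364

Let f_A and f_C be the unknown fractions; fractions sum to 1 so f_A + f_C = 0.737.
Mass balance: Σ fᵢ·δᵢ = δ_bulk ⇒ f_A·(-1.7) + f_C·(-56.6) = -23.4 − (-1.657) = -21.743
Substitute f_C = 0.737 − f_A:
f_A·(-1.7 − -56.6) = -21.743 − 0.737×(-56.6) = 19.971
f_A = 19.971 / 54.9 = 0.3638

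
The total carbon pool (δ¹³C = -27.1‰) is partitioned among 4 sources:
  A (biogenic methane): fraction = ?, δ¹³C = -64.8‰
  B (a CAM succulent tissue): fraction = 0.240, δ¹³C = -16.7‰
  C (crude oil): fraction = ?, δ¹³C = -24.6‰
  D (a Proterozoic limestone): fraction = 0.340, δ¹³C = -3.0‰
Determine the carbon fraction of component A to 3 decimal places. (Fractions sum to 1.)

0.292

Let f_A and f_C be the unknown fractions; fractions sum to 1 so f_A + f_C = 0.420.
Mass balance: Σ fᵢ·δᵢ = δ_bulk ⇒ f_A·(-64.8) + f_C·(-24.6) = -27.1 − (-5.028) = -22.072
Substitute f_C = 0.420 − f_A:
f_A·(-64.8 − -24.6) = -22.072 − 0.420×(-24.6) = -11.740
f_A = -11.740 / -40.2 = 0.2920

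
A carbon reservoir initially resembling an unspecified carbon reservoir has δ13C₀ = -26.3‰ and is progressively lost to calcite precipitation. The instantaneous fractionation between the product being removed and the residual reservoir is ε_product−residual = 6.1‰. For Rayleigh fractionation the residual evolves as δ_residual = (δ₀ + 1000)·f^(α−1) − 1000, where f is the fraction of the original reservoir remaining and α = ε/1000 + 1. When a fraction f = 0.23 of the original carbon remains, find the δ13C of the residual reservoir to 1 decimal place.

-35.0‰

Rayleigh residual: δ_res = (δ₀ + 1000)·f^(α−1) − 1000
α = ε/1000 + 1 = 1.00610, so α − 1 = 0.00610
f^(α−1) = 0.23^(0.00610) = 0.991075
δ_res = (-26.3 + 1000) × 0.991075 − 1000 = 965.010 − 1000 = -34.99‰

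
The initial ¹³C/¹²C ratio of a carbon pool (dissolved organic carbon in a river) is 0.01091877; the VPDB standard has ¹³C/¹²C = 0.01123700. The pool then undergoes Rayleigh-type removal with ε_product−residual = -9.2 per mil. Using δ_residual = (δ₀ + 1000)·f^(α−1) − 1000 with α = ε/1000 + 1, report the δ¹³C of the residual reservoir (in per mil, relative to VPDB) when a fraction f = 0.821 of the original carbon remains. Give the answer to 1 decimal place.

-26.6 per mil

δ₀ = (0.01091877/0.01123700 − 1)×1000 = (0.971680 − 1)×1000 = -28.320 per mil
α − 1 = ε/1000 = -0.0092
f^(α−1) = 0.821^(-0.0092) = 1.001816
δ_res = (-28.320 + 1000) × 1.001816 − 1000 = 973.445 − 1000 = -26.56 per mil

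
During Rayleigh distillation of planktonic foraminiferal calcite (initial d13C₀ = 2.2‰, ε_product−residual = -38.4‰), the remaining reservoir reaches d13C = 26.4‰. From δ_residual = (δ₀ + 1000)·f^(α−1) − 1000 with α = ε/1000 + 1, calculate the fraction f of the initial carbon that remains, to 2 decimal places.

α − 1 = ε/1000 = -0.0384
(δ_res + 1000)/(δ₀ + 1000) = (26.4 + 1000)/(2.2 + 1000) = 1026.4/1002.2 = 1.024147
f = 1.024147^(1/-0.0384) = exp(ln(1.024147)/-0.0384) = exp(0.02386/-0.0384)
f = exp(-0.6214) = 0.5372

0.54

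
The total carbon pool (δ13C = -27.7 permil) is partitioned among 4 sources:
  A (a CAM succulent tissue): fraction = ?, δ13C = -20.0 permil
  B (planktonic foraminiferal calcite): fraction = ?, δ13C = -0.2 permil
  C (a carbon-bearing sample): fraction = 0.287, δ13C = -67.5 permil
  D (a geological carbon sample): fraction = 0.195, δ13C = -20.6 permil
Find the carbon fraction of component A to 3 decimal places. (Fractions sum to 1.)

Let f_A and f_B be the unknown fractions; fractions sum to 1 so f_A + f_B = 0.518.
Mass balance: Σ fᵢ·δᵢ = δ_bulk ⇒ f_A·(-20.0) + f_B·(-0.2) = -27.7 − (-23.389) = -4.311
Substitute f_B = 0.518 − f_A:
f_A·(-20.0 − -0.2) = -4.311 − 0.518×(-0.2) = -4.207
f_A = -4.207 / -19.8 = 0.2125

0.212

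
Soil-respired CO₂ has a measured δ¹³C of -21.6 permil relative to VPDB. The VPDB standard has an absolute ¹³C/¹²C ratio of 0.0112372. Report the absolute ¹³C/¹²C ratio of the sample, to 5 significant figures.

0.010994

R_sample = R_standard × (δ¹³C/1000 + 1)
R_sample = 0.0112372 × (-21.6/1000 + 1) = 0.0112372 × 0.978400
R_sample = 0.0109945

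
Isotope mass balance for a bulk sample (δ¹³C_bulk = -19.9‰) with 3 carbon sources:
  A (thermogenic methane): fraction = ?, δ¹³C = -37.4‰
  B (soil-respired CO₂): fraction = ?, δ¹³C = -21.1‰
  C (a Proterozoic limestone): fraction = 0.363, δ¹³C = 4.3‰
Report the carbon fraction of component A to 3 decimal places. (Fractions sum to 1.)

0.492

Let f_A and f_B be the unknown fractions; fractions sum to 1 so f_A + f_B = 0.637.
Mass balance: Σ fᵢ·δᵢ = δ_bulk ⇒ f_A·(-37.4) + f_B·(-21.1) = -19.9 − (1.561) = -21.461
Substitute f_B = 0.637 − f_A:
f_A·(-37.4 − -21.1) = -21.461 − 0.637×(-21.1) = -8.020
f_A = -8.020 / -16.3 = 0.4920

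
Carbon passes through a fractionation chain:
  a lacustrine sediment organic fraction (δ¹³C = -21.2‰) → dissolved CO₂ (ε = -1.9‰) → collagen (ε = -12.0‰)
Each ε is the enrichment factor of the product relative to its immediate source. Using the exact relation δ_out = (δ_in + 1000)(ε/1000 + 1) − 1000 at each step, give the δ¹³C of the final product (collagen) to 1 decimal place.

step 1: δ = (-21.20 + 1000)·(-1.9/1000 + 1) − 1000 = -23.06‰
step 2: δ = (-23.06 + 1000)·(-12.0/1000 + 1) − 1000 = -34.78‰

-34.8‰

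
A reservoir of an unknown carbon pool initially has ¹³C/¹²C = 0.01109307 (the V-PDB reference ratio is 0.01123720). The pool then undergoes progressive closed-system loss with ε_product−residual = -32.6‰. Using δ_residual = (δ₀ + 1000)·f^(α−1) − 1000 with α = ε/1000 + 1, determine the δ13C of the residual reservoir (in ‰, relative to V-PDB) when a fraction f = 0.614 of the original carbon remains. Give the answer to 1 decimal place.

δ₀ = (0.01109307/0.01123720 − 1)×1000 = (0.987174 − 1)×1000 = -12.826‰
α − 1 = ε/1000 = -0.0326
f^(α−1) = 0.614^(-0.0326) = 1.016028
δ_res = (-12.826 + 1000) × 1.016028 − 1000 = 1002.996 − 1000 = 3.00‰

3.0‰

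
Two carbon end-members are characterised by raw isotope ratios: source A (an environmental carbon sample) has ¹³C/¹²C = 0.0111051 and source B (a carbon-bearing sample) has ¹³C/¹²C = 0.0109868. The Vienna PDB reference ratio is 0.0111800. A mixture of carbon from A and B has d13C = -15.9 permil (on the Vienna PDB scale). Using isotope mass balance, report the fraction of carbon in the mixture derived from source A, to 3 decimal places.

0.130

δ_A = (0.0111051/0.0111800 − 1)×1000 = (0.993301 − 1)×1000 = -6.699 permil
δ_B = (0.0109868/0.0111800 − 1)×1000 = (0.982719 − 1)×1000 = -17.281 permil
f_A = (δ_mix − δ_B)/(δ_A − δ_B) = (-15.9 − (-17.281))/(-6.699 − (-17.281))
f_A = 1.381 / 10.581 = 0.1305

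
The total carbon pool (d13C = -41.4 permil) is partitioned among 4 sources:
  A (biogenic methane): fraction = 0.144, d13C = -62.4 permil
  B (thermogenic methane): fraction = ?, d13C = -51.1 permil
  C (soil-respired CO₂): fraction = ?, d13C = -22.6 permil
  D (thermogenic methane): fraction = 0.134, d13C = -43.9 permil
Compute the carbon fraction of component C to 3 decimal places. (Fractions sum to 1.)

0.364

Let f_C and f_B be the unknown fractions; fractions sum to 1 so f_C + f_B = 0.722.
Mass balance: Σ fᵢ·δᵢ = δ_bulk ⇒ f_C·(-22.6) + f_B·(-51.1) = -41.4 − (-14.868) = -26.532
Substitute f_B = 0.722 − f_C:
f_C·(-22.6 − -51.1) = -26.532 − 0.722×(-51.1) = 10.362
f_C = 10.362 / 28.5 = 0.3636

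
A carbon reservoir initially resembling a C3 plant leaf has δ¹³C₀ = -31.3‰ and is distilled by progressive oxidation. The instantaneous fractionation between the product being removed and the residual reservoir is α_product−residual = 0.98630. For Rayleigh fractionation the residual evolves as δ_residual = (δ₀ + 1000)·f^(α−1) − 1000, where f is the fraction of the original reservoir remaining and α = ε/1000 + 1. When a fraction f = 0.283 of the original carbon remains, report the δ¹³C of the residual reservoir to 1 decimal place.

-14.4‰

Rayleigh residual: δ_res = (δ₀ + 1000)·f^(α−1) − 1000
α − 1 = -0.01370
f^(α−1) = 0.283^(-0.01370) = 1.017444
δ_res = (-31.3 + 1000) × 1.017444 − 1000 = 985.598 − 1000 = -14.40‰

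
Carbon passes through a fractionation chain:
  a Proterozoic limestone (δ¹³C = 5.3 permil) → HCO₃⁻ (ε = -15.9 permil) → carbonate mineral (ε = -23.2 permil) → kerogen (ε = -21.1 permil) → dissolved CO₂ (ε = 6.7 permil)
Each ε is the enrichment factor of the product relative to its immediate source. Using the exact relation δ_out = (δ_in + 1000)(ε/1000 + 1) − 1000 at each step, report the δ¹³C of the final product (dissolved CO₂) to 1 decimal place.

-47.7 permil

step 1: δ = (5.30 + 1000)·(-15.9/1000 + 1) − 1000 = -10.68 permil
step 2: δ = (-10.68 + 1000)·(-23.2/1000 + 1) − 1000 = -33.64 permil
step 3: δ = (-33.64 + 1000)·(-21.1/1000 + 1) − 1000 = -54.03 permil
step 4: δ = (-54.03 + 1000)·(6.7/1000 + 1) − 1000 = -47.69 permil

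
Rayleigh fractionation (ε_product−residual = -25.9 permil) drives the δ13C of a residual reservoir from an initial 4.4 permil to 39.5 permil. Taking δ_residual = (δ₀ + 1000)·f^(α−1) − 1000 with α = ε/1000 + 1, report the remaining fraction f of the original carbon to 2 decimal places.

0.27

α − 1 = ε/1000 = -0.0259
(δ_res + 1000)/(δ₀ + 1000) = (39.5 + 1000)/(4.4 + 1000) = 1039.5/1004.4 = 1.034946
f = 1.034946^(1/-0.0259) = exp(ln(1.034946)/-0.0259) = exp(0.03435/-0.0259)
f = exp(-1.3262) = 0.2655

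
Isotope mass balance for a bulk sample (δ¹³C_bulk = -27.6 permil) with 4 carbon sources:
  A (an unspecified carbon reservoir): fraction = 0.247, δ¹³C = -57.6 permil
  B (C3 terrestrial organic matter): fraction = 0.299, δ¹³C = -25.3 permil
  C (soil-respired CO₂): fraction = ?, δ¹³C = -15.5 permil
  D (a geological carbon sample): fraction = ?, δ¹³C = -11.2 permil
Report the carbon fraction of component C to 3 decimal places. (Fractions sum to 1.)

Let f_C and f_D be the unknown fractions; fractions sum to 1 so f_C + f_D = 0.454.
Mass balance: Σ fᵢ·δᵢ = δ_bulk ⇒ f_C·(-15.5) + f_D·(-11.2) = -27.6 − (-21.792) = -5.808
Substitute f_D = 0.454 − f_C:
f_C·(-15.5 − -11.2) = -5.808 − 0.454×(-11.2) = -0.723
f_C = -0.723 / -4.3 = 0.1682

0.168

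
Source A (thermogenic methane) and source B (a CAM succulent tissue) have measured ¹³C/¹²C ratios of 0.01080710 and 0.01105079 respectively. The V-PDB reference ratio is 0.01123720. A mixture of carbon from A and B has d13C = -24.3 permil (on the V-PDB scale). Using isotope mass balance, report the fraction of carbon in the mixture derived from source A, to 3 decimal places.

0.356

δ_A = (0.01080710/0.01123720 − 1)×1000 = (0.961725 − 1)×1000 = -38.275 permil
δ_B = (0.01105079/0.01123720 − 1)×1000 = (0.983411 − 1)×1000 = -16.589 permil
f_A = (δ_mix − δ_B)/(δ_A − δ_B) = (-24.3 − (-16.589))/(-38.275 − (-16.589))
f_A = -7.711 / -21.686 = 0.3556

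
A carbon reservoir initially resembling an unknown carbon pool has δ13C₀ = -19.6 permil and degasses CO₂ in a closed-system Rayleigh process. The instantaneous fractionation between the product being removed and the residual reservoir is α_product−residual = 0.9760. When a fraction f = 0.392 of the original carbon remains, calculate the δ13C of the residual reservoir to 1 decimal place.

Rayleigh residual: δ_res = (δ₀ + 1000)·f^(α−1) − 1000
α − 1 = -0.02400
f^(α−1) = 0.392^(-0.02400) = 1.022730
δ_res = (-19.6 + 1000) × 1.022730 − 1000 = 1002.685 − 1000 = 2.68 permil

2.7 permil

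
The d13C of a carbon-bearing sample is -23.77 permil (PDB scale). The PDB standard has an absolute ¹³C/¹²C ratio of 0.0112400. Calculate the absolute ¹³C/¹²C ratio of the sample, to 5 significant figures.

R_sample = R_standard × (d13C/1000 + 1)
R_sample = 0.0112400 × (-23.77/1000 + 1) = 0.0112400 × 0.976230
R_sample = 0.0109728

0.010973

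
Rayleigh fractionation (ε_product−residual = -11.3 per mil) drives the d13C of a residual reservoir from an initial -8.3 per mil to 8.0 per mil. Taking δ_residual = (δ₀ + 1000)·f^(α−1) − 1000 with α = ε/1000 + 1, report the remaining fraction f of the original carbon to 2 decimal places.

0.24

α − 1 = ε/1000 = -0.0113
(δ_res + 1000)/(δ₀ + 1000) = (8.0 + 1000)/(-8.3 + 1000) = 1008.0/991.7 = 1.016436
f = 1.016436^(1/-0.0113) = exp(ln(1.016436)/-0.0113) = exp(0.01630/-0.0113)
f = exp(-1.4427) = 0.2363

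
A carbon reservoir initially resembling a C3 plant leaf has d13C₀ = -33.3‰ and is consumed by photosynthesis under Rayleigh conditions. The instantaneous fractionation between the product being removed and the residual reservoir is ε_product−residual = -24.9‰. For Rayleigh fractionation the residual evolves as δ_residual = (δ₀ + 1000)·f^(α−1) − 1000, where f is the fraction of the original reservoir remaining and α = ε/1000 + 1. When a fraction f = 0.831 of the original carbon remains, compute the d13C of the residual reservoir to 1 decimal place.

Rayleigh residual: δ_res = (δ₀ + 1000)·f^(α−1) − 1000
α = ε/1000 + 1 = 0.97510, so α − 1 = -0.02490
f^(α−1) = 0.831^(-0.02490) = 1.004620
δ_res = (-33.3 + 1000) × 1.004620 − 1000 = 971.166 − 1000 = -28.83‰

-28.8‰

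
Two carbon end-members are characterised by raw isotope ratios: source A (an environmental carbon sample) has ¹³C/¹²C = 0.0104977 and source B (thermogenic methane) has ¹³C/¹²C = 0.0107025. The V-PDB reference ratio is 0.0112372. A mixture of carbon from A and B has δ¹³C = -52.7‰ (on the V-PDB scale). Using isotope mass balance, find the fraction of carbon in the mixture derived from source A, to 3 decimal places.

0.281

δ_A = (0.0104977/0.0112372 − 1)×1000 = (0.934192 − 1)×1000 = -65.808‰
δ_B = (0.0107025/0.0112372 − 1)×1000 = (0.952417 − 1)×1000 = -47.583‰
f_A = (δ_mix − δ_B)/(δ_A − δ_B) = (-52.7 − (-47.583))/(-65.808 − (-47.583))
f_A = -5.117 / -18.225 = 0.2808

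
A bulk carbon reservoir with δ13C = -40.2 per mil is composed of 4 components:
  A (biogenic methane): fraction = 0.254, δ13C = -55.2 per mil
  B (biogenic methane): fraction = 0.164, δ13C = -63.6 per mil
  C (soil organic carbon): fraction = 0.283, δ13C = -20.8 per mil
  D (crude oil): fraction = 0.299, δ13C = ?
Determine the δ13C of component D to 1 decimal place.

Isotope mass balance: δ_bulk = Σ fᵢ·δᵢ.
-40.2 = 0.254×(-55.2) + 0.164×(-63.6) + 0.283×(-20.8) + 0.299×δ_D
0.299·δ_D = -40.2 − (-30.338) = -9.862
δ_D = -9.862 / 0.299 = -32.98 per mil

-33.0 per mil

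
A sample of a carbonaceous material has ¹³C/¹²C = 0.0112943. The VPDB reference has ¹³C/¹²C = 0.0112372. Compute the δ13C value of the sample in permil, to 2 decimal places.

5.08 permil

δ13C = (R_sample / R_standard − 1) × 1000
R_sample / R_standard = 0.0112943 / 0.0112372 = 1.005081
δ13C = (1.005081 − 1) × 1000 = 5.081 permil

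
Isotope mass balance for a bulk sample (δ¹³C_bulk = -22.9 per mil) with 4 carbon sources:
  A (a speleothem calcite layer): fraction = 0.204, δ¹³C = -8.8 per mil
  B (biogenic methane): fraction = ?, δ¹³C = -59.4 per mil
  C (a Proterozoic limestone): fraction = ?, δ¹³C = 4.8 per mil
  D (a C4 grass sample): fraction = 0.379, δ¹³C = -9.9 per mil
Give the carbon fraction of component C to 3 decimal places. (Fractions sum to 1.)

Let f_C and f_B be the unknown fractions; fractions sum to 1 so f_C + f_B = 0.417.
Mass balance: Σ fᵢ·δᵢ = δ_bulk ⇒ f_C·(4.8) + f_B·(-59.4) = -22.9 − (-5.547) = -17.353
Substitute f_B = 0.417 − f_C:
f_C·(4.8 − -59.4) = -17.353 − 0.417×(-59.4) = 7.417
f_C = 7.417 / 64.2 = 0.1155

0.116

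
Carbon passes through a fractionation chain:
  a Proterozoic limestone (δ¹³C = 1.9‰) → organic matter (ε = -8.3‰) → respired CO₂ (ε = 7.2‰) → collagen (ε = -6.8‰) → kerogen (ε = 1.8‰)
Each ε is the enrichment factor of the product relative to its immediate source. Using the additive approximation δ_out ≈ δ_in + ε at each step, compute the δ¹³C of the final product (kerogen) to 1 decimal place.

-4.2‰

step 1: δ ≈ 1.9 + (-8.3) = -6.4‰
step 2: δ ≈ -6.4 + (7.2) = 0.8‰
step 3: δ ≈ 0.8 + (-6.8) = -6.0‰
step 4: δ ≈ -6.0 + (1.8) = -4.2‰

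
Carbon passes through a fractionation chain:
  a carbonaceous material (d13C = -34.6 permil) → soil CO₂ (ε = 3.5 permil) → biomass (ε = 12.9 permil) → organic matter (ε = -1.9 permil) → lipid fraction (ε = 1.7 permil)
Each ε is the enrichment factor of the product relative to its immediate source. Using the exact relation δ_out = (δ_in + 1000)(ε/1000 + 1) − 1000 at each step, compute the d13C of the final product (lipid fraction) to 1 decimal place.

-18.9 permil

step 1: δ = (-34.60 + 1000)·(3.5/1000 + 1) − 1000 = -31.22 permil
step 2: δ = (-31.22 + 1000)·(12.9/1000 + 1) − 1000 = -18.72 permil
step 3: δ = (-18.72 + 1000)·(-1.9/1000 + 1) − 1000 = -20.59 permil
step 4: δ = (-20.59 + 1000)·(1.7/1000 + 1) − 1000 = -18.92 permil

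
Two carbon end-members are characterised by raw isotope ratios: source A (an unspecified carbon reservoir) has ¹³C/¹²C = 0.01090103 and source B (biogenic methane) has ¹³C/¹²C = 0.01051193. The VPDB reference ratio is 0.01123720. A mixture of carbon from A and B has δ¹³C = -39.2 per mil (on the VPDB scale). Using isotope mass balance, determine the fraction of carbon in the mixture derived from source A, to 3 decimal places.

δ_A = (0.01090103/0.01123720 − 1)×1000 = (0.970084 − 1)×1000 = -29.916 per mil
δ_B = (0.01051193/0.01123720 − 1)×1000 = (0.935458 − 1)×1000 = -64.542 per mil
f_A = (δ_mix − δ_B)/(δ_A − δ_B) = (-39.2 − (-64.542))/(-29.916 − (-64.542))
f_A = 25.342 / 34.626 = 0.7319

0.732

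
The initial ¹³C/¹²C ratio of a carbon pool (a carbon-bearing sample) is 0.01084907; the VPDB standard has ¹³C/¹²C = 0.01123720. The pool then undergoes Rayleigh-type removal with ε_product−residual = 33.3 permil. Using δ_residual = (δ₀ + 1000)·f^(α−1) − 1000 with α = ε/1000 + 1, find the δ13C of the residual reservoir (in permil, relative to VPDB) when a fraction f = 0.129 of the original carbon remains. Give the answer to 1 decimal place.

-98.2 permil

δ₀ = (0.01084907/0.01123720 − 1)×1000 = (0.965460 − 1)×1000 = -34.540 permil
α − 1 = ε/1000 = 0.0333
f^(α−1) = 0.129^(0.0333) = 0.934077
δ_res = (-34.540 + 1000) × 0.934077 − 1000 = 901.814 − 1000 = -98.19 permil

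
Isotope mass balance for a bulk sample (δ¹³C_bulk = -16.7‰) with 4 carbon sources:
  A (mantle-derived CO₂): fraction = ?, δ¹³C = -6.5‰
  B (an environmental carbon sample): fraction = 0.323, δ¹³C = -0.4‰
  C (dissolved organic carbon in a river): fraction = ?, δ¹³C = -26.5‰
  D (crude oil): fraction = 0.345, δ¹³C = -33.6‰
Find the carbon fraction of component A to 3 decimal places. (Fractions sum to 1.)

0.191

Let f_A and f_C be the unknown fractions; fractions sum to 1 so f_A + f_C = 0.332.
Mass balance: Σ fᵢ·δᵢ = δ_bulk ⇒ f_A·(-6.5) + f_C·(-26.5) = -16.7 − (-11.721) = -4.979
Substitute f_C = 0.332 − f_A:
f_A·(-6.5 − -26.5) = -4.979 − 0.332×(-26.5) = 3.819
f_A = 3.819 / 20.0 = 0.1910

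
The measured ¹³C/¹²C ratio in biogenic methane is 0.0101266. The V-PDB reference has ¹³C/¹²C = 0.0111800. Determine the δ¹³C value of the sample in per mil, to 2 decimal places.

δ¹³C = (R_sample / R_standard − 1) × 1000
R_sample / R_standard = 0.0101266 / 0.0111800 = 0.905778
δ¹³C = (0.905778 − 1) × 1000 = -94.222 per mil

-94.22 per mil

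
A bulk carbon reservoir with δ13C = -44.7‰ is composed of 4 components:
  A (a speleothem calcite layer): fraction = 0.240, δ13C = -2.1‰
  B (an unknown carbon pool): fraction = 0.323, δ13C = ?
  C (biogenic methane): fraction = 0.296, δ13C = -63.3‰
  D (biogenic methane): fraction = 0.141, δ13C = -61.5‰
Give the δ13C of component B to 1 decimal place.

-52.0‰

Isotope mass balance: δ_bulk = Σ fᵢ·δᵢ.
-44.7 = 0.240×(-2.1) + 0.323×δ_B + 0.296×(-63.3) + 0.141×(-61.5)
0.323·δ_B = -44.7 − (-27.912) = -16.788
δ_B = -16.788 / 0.323 = -51.97‰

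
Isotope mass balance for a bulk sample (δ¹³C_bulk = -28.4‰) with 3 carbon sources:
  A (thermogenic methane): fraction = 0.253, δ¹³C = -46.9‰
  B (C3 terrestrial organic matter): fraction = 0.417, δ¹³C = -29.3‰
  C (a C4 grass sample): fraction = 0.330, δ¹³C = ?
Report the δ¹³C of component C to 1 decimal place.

Isotope mass balance: δ_bulk = Σ fᵢ·δᵢ.
-28.4 = 0.253×(-46.9) + 0.417×(-29.3) + 0.330×δ_C
0.330·δ_C = -28.4 − (-24.084) = -4.316
δ_C = -4.316 / 0.330 = -13.08‰

-13.1‰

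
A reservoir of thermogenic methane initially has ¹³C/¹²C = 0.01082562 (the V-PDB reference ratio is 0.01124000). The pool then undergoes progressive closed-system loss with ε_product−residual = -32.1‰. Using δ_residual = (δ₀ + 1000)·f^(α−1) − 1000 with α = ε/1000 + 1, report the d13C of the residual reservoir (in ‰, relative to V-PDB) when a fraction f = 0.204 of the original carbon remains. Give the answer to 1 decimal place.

13.6‰

δ₀ = (0.01082562/0.01124000 − 1)×1000 = (0.963133 − 1)×1000 = -36.867‰
α − 1 = ε/1000 = -0.0321
f^(α−1) = 0.204^(-0.0321) = 1.052352
δ_res = (-36.867 + 1000) × 1.052352 − 1000 = 1013.555 − 1000 = 13.56‰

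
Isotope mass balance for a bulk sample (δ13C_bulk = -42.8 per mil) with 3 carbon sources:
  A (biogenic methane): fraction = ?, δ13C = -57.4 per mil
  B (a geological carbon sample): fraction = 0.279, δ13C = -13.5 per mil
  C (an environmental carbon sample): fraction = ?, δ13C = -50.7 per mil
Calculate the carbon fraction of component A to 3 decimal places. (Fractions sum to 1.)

0.370

Let f_A and f_C be the unknown fractions; fractions sum to 1 so f_A + f_C = 0.721.
Mass balance: Σ fᵢ·δᵢ = δ_bulk ⇒ f_A·(-57.4) + f_C·(-50.7) = -42.8 − (-3.767) = -39.033
Substitute f_C = 0.721 − f_A:
f_A·(-57.4 − -50.7) = -39.033 − 0.721×(-50.7) = -2.479
f_A = -2.479 / -6.7 = 0.3700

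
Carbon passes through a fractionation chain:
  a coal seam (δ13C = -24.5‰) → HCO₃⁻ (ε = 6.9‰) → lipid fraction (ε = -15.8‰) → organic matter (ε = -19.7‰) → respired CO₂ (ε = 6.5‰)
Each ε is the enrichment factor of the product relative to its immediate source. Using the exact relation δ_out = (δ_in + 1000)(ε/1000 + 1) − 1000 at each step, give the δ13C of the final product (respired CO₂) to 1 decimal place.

-46.2‰

step 1: δ = (-24.50 + 1000)·(6.9/1000 + 1) − 1000 = -17.77‰
step 2: δ = (-17.77 + 1000)·(-15.8/1000 + 1) − 1000 = -33.29‰
step 3: δ = (-33.29 + 1000)·(-19.7/1000 + 1) − 1000 = -52.33‰
step 4: δ = (-52.33 + 1000)·(6.5/1000 + 1) − 1000 = -46.17‰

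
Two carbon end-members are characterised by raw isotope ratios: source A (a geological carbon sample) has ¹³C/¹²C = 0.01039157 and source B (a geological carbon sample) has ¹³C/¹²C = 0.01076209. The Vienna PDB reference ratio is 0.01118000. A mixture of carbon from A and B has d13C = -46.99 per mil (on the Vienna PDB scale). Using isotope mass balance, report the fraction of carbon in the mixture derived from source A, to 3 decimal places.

0.290

δ_A = (0.01039157/0.01118000 − 1)×1000 = (0.929479 − 1)×1000 = -70.521 per mil
δ_B = (0.01076209/0.01118000 − 1)×1000 = (0.962620 − 1)×1000 = -37.380 per mil
f_A = (δ_mix − δ_B)/(δ_A − δ_B) = (-46.99 − (-37.380))/(-70.521 − (-37.380))
f_A = -9.610 / -33.141 = 0.2900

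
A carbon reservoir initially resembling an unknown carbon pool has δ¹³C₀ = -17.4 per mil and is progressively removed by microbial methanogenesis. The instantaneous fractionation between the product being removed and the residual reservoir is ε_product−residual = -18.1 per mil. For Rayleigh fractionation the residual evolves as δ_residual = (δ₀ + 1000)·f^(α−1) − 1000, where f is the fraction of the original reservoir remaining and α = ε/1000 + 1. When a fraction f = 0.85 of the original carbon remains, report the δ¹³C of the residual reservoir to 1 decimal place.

-14.5 per mil

Rayleigh residual: δ_res = (δ₀ + 1000)·f^(α−1) − 1000
α = ε/1000 + 1 = 0.98190, so α − 1 = -0.01810
f^(α−1) = 0.85^(-0.01810) = 1.002946
δ_res = (-17.4 + 1000) × 1.002946 − 1000 = 985.495 − 1000 = -14.51 per mil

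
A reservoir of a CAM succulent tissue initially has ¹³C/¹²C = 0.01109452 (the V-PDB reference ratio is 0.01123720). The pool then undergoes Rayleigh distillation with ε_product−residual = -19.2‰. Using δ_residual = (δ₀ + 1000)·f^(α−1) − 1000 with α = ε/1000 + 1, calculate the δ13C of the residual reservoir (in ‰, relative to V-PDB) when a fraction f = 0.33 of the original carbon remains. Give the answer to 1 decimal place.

8.5‰

δ₀ = (0.01109452/0.01123720 − 1)×1000 = (0.987303 − 1)×1000 = -12.697‰
α − 1 = ε/1000 = -0.0192
f^(α−1) = 0.33^(-0.0192) = 1.021514
δ_res = (-12.697 + 1000) × 1.021514 − 1000 = 1008.544 − 1000 = 8.54‰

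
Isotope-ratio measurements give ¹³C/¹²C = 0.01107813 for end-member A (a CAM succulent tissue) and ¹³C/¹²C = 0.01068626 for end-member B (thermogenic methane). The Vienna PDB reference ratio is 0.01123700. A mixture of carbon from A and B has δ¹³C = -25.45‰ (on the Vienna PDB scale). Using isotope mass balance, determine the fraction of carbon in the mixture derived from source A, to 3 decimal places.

0.676

δ_A = (0.01107813/0.01123700 − 1)×1000 = (0.985862 − 1)×1000 = -14.138‰
δ_B = (0.01068626/0.01123700 − 1)×1000 = (0.950989 − 1)×1000 = -49.011‰
f_A = (δ_mix − δ_B)/(δ_A − δ_B) = (-25.45 − (-49.011))/(-14.138 − (-49.011))
f_A = 23.561 / 34.873 = 0.6756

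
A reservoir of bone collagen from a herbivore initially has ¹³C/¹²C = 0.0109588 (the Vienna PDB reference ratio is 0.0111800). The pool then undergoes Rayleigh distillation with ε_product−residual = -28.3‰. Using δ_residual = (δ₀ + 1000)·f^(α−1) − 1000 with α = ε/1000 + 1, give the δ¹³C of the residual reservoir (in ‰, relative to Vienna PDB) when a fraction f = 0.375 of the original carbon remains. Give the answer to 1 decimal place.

7.8‰

δ₀ = (0.0109588/0.0111800 − 1)×1000 = (0.980215 − 1)×1000 = -19.785‰
α − 1 = ε/1000 = -0.0283
f^(α−1) = 0.375^(-0.0283) = 1.028146
δ_res = (-19.785 + 1000) × 1.028146 − 1000 = 1007.804 − 1000 = 7.80‰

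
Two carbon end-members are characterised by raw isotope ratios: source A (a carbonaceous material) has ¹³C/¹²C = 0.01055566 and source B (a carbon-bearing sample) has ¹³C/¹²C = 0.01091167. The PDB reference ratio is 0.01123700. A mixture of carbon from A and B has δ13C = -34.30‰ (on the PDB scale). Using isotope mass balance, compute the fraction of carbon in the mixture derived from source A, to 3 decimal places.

δ_A = (0.01055566/0.01123700 − 1)×1000 = (0.939366 − 1)×1000 = -60.634‰
δ_B = (0.01091167/0.01123700 − 1)×1000 = (0.971048 − 1)×1000 = -28.952‰
f_A = (δ_mix − δ_B)/(δ_A − δ_B) = (-34.30 − (-28.952))/(-60.634 − (-28.952))
f_A = -5.348 / -31.682 = 0.1688

0.169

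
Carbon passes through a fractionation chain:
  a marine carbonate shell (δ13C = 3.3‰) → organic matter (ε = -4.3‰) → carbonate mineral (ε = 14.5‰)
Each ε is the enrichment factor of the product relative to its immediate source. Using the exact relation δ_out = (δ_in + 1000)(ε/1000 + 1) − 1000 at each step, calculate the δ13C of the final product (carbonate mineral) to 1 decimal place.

step 1: δ = (3.30 + 1000)·(-4.3/1000 + 1) − 1000 = -1.01‰
step 2: δ = (-1.01 + 1000)·(14.5/1000 + 1) − 1000 = 13.47‰

13.5‰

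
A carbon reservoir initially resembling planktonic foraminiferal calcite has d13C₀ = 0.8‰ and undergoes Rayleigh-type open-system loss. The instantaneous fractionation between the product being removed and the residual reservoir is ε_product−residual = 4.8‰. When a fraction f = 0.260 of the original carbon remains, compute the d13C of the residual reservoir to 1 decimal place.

Rayleigh residual: δ_res = (δ₀ + 1000)·f^(α−1) − 1000
α = ε/1000 + 1 = 1.00480, so α − 1 = 0.00480
f^(α−1) = 0.260^(0.00480) = 0.993555
δ_res = (0.8 + 1000) × 0.993555 − 1000 = 994.350 − 1000 = -5.65‰

-5.7‰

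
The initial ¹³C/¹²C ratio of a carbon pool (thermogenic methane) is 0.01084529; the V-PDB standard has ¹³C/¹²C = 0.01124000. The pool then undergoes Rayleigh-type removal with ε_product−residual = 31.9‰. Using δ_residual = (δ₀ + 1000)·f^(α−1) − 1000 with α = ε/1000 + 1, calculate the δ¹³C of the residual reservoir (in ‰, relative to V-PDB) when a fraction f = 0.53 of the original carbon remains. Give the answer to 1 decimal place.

-54.5‰

δ₀ = (0.01084529/0.01124000 − 1)×1000 = (0.964883 − 1)×1000 = -35.117‰
α − 1 = ε/1000 = 0.0319
f^(α−1) = 0.53^(0.0319) = 0.979951
δ_res = (-35.117 + 1000) × 0.979951 − 1000 = 945.539 − 1000 = -54.46‰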